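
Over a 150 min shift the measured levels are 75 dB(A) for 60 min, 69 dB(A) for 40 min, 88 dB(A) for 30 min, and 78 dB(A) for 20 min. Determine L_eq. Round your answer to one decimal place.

81.7 dB(A)

L_eq = 10·log₁₀[(1/T)·Σ tᵢ·10^(Lᵢ/10)] with T = 150 min.
Σ tᵢ·10^(Lᵢ/10) = 60·10^(75/10) + 40·10^(69/10) + 30·10^(88/10) + 20·10^(78/10) = 2.241e+10.
L_eq = 10·log₁₀(2.241e+10/150) = 81.74 dB(A).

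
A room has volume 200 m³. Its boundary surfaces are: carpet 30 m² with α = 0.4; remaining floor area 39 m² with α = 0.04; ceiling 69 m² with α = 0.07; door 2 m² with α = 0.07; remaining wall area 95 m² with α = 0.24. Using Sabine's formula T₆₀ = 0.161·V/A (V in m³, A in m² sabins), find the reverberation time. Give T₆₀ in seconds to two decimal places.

Total absorption A = 30·0.4 + 39·0.04 + 69·0.07 + 2·0.07 + 95·0.24 = 41.33 m² sabins.
T₆₀ = 0.161 × 200 / 41.33 = 0.779 s.

0.78 s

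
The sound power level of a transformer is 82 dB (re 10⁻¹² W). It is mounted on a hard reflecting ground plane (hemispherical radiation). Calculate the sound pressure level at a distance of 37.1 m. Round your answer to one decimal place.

42.6 dB

Free-field hemispherical radiation: L_p = L_w − 10·log₁₀(2π·r²), r = 37.1 m.
2π·r² = 8648 m², 10·log₁₀ of that is 39.369 dB.
L_p = 82 − 39.369 = 42.63 dB.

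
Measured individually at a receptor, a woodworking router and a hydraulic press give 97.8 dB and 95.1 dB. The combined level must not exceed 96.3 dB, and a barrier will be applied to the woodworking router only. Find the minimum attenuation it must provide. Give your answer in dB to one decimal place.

7.7 dB

Fixed contribution from the other source: Σ 10^(L/10) = 10^(95.1/10) = 3.236e+09 (95.10 dB).
The limit corresponds to 10^(96.3/10) = 4.266e+09; subtracting the fixed part leaves 1.030e+09 for the woodworking router, i.e. 90.13 dB.
Required insertion loss = 97.8 − 90.13 = 7.67 dB.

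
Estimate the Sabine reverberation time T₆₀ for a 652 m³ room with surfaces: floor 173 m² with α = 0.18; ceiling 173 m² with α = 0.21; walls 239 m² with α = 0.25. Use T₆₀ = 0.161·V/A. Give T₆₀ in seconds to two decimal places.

A = Σ Sᵢαᵢ = 173·0.18 + 173·0.21 + 239·0.25 = 127.22 m².
T₆₀ = 0.161·V/A = 0.161·652/127.22 = 0.825 s.

0.83 s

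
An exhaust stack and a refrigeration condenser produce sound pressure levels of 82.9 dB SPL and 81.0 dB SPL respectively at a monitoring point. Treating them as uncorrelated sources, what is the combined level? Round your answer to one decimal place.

Incoherent sources combine by intensity addition: L_total = 10·log₁₀(Σ 10^(L_i/10)).
Σ 10^(L/10) = 10^(82.9/10) + 10^(81.0/10) = 3.209e+08.
L_total = 10·log₁₀(3.209e+08) = 85.06 dB SPL.

85.1 dB SPL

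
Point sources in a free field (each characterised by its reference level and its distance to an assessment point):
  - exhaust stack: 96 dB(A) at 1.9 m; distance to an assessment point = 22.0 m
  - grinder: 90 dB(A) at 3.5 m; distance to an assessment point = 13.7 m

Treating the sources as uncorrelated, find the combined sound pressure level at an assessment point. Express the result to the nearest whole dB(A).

80 dB(A)

First find each source's level at the receiver (point-source: −20·log₁₀(r/r_ref)), then combine on an intensity basis.
exhaust stack: 96 − 20·log₁₀(22.0/1.9) = 96 − 21.27 = 74.73 dB(A).
grinder: 90 − 20·log₁₀(13.7/3.5) = 90 − 11.85 = 78.15 dB(A).
Σ 10^(L/10) = 9.496e+07 → L_total = 10·log₁₀(9.496e+07) = 79.78 dB(A).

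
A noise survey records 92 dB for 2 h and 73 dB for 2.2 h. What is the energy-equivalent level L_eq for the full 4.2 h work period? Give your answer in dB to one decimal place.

88.8 dB

L_eq = 10·log₁₀[(1/T)·Σ tᵢ·10^(Lᵢ/10)] with T = 4.2 h.
Σ tᵢ·10^(Lᵢ/10) = 2·10^(92/10) + 2.2·10^(73/10) = 3.214e+09.
L_eq = 10·log₁₀(3.214e+09/4.2) = 88.84 dB.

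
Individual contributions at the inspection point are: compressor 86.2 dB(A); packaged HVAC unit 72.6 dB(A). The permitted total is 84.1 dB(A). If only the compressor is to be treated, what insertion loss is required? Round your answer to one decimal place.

The untreated sources together contribute 10^(72.6/10) = 1.820e+07, i.e. 72.60 dB(A).
To meet 84.1 dB(A) overall, the treated compressor may contribute at most 10^(84.1/10) − 1.820e+07 = 2.388e+08, i.e. 83.78 dB(A).
So the compressor must be reduced from 86.2 to 83.78 dB(A): IL = 2.42 dB.

2.4 dB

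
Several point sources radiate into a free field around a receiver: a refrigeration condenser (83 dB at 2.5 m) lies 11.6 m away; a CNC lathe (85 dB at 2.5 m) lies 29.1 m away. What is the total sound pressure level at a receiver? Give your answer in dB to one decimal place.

First find each source's level at the receiver (point-source: −20·log₁₀(r/r_ref)), then combine on an intensity basis.
refrigeration condenser: 83 − 20·log₁₀(11.6/2.5) = 83 − 13.33 = 69.67 dB.
CNC lathe: 85 − 20·log₁₀(29.1/2.5) = 85 − 21.32 = 63.68 dB.
Σ 10^(L/10) = 1.160e+07 → L_total = 10·log₁₀(1.160e+07) = 70.65 dB.

70.6 dB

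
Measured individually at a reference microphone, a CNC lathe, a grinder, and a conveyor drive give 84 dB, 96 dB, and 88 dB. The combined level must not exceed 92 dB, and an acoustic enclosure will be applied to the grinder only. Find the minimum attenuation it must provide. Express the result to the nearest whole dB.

8 dB

The untreated sources together contribute 10^(84/10) + 10^(88/10) = 8.821e+08, i.e. 89.46 dB.
The limit corresponds to 10^(92/10) = 1.585e+09; subtracting the fixed part leaves 7.027e+08 for the grinder, i.e. 88.47 dB.
Required insertion loss = 96 − 88.47 = 7.53 dB.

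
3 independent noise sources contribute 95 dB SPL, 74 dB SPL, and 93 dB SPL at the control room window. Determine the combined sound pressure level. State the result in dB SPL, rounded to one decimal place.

Incoherent sources combine by intensity addition: L_total = 10·log₁₀(Σ 10^(L_i/10)).
Σ 10^(L/10) = 10^(95/10) + 10^(74/10) + 10^(93/10) = 5.183e+09.
L_total = 10·log₁₀(5.183e+09) = 97.15 dB SPL.

97.1 dB SPL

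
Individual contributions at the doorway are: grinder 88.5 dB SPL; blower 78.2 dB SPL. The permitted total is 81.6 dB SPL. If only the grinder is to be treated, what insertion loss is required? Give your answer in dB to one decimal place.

9.6 dB

Fixed contribution from the other source: Σ 10^(L/10) = 10^(78.2/10) = 6.607e+07 (78.20 dB SPL).
The limit corresponds to 10^(81.6/10) = 1.445e+08; subtracting the fixed part leaves 7.847e+07 for the grinder, i.e. 78.95 dB SPL.
So the grinder must be reduced from 88.5 to 78.95 dB SPL: IL = 9.55 dB.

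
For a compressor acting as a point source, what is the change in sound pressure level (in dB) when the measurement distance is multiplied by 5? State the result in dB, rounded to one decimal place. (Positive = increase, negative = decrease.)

With spherical spreading the level changes by −20·log₁₀(r₂/r₁).
ΔL = −20·log₁₀(5) = -13.98 dB.

-14.0 dB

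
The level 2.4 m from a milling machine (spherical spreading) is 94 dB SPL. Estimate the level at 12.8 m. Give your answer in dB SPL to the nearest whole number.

Spherical spreading from a point source gives a 20·log₁₀(r₂/r₁) drop.
L₂ = 94 − 20·log₁₀(12.8/2.4) = 94 − 14.540 = 79.46 dB SPL.

79 dB SPL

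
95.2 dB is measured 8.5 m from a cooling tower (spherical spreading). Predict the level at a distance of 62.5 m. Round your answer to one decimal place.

Spherical spreading from a point source gives a 20·log₁₀(r₂/r₁) drop.
L₂ = 95.2 − 20·log₁₀(62.5/8.5) = 95.2 − 17.329 = 77.87 dB.

77.9 dB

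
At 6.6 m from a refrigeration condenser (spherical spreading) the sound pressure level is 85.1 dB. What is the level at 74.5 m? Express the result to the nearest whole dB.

Spherical spreading from a point source gives a 20·log₁₀(r₂/r₁) drop.
L₂ = 85.1 − 20·log₁₀(74.5/6.6) = 85.1 − 21.052 = 64.05 dB.

64 dB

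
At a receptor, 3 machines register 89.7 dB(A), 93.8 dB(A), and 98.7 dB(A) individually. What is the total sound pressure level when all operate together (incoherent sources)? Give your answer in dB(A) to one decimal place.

For uncorrelated sources the intensities add, so convert each level to linear form, sum, and take 10·log₁₀ of the total.
Σ 10^(L/10) = 10^(89.7/10) + 10^(93.8/10) + 10^(98.7/10) = 1.075e+10.
L_total = 10·log₁₀(1.075e+10) = 100.31 dB(A).

100.3 dB(A)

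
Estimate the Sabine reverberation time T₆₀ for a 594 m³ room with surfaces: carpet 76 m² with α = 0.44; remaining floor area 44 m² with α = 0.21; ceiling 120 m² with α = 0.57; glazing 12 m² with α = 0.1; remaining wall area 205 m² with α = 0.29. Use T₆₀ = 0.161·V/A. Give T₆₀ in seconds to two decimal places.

0.56 s

A = Σ Sᵢαᵢ = 76·0.44 + 44·0.21 + 120·0.57 + 12·0.1 + 205·0.29 = 171.73 m².
T₆₀ = 0.161·V/A = 0.161·594/171.73 = 0.557 s.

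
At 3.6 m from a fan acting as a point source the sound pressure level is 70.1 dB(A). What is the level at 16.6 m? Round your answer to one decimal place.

56.8 dB(A)

Spherical spreading from a point source gives a 20·log₁₀(r₂/r₁) drop.
L₂ = 70.1 − 20·log₁₀(16.6/3.6) = 70.1 − 13.276 = 56.82 dB(A).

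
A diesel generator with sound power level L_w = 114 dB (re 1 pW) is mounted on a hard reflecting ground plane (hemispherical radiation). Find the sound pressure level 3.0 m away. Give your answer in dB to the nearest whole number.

Free-field hemispherical radiation: L_p = L_w − 10·log₁₀(2π·r²), r = 3.0 m.
2π·r² = 56.55 m², 10·log₁₀ of that is 17.524 dB.
L_p = 114 − 17.524 = 96.48 dB.

96 dB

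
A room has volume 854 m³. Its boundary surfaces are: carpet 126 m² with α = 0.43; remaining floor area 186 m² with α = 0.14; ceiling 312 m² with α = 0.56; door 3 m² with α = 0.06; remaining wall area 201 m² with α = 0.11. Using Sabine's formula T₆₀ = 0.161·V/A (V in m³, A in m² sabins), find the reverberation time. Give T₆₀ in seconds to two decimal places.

0.50 s

Summing Sᵢαᵢ: 126·0.43 + 186·0.14 + 312·0.56 + 3·0.06 + 201·0.11 = 277.23 m².
T₆₀ = 0.161 × 854 / 277.23 = 0.496 s.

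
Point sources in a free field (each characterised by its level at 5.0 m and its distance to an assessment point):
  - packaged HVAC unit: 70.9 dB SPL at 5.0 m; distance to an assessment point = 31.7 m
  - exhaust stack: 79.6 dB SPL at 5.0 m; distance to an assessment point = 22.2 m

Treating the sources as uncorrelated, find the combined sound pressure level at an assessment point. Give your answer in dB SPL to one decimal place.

66.9 dB SPL

First find each source's level at the receiver (point-source: −20·log₁₀(r/r_ref)), then combine on an intensity basis.
packaged HVAC unit: 70.9 − 20·log₁₀(31.7/5.0) = 70.9 − 16.04 = 54.86 dB SPL.
exhaust stack: 79.6 − 20·log₁₀(22.2/5.0) = 79.6 − 12.95 = 66.65 dB SPL.
Σ 10^(L/10) = 4.932e+06 → L_total = 10·log₁₀(4.932e+06) = 66.93 dB SPL.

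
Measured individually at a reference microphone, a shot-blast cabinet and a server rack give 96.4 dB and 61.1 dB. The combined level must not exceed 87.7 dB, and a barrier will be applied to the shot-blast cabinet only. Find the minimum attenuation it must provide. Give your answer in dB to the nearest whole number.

9 dB

Everything except the shot-blast cabinet sums to 10^(61.1/10) = 1.288e+06 in linear terms, 61.10 dB.
The limit corresponds to 10^(87.7/10) = 5.888e+08; subtracting the fixed part leaves 5.876e+08 for the shot-blast cabinet, i.e. 87.69 dB.
Required insertion loss = 96.4 − 87.69 = 8.71 dB.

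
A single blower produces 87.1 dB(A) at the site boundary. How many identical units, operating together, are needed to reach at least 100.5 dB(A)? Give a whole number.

22

N identical sources give L₁ + 10·log₁₀ N, so require 10·log₁₀ N ≥ 100.5 − 87.1 = 13.4 dB.
N ≥ 10^(13.4/10) = 21.878, so N = 22.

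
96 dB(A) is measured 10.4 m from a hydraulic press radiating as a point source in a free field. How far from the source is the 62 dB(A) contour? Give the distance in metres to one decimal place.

The 34.0 dB drop corresponds to a distance ratio of 10^(34.0/20) for a point source.
r₂ = 10.4·10^((96−62)/20) = 10.4·10^(34.0/20) = 521.23 m.

521.2 m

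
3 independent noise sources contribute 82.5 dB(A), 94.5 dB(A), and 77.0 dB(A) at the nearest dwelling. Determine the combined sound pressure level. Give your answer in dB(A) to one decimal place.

94.8 dB(A)

For uncorrelated sources the intensities add, so convert each level to linear form, sum, and take 10·log₁₀ of the total.
Σ 10^(L/10) = 10^(82.5/10) + 10^(94.5/10) + 10^(77.0/10) = 3.046e+09.
L_total = 10·log₁₀(3.046e+09) = 94.84 dB(A).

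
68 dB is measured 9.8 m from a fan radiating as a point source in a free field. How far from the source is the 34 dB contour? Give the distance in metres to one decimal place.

491.2 m

Point-source spreading drops the level by 20·log₁₀(r₂/r₁); inverting, r₂/r₁ = 10^(ΔL/20).
r₂ = 9.8·10^((68−34)/20) = 9.8·10^(34.0/20) = 491.16 m.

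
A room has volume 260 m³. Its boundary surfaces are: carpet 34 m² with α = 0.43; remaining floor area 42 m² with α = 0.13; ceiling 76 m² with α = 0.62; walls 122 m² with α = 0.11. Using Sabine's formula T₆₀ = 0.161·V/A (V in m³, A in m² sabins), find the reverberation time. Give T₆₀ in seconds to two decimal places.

A = Σ Sᵢαᵢ = 34·0.43 + 42·0.13 + 76·0.62 + 122·0.11 = 80.62 m².
T₆₀ = 0.161 × 260 / 80.62 = 0.519 s.

0.52 s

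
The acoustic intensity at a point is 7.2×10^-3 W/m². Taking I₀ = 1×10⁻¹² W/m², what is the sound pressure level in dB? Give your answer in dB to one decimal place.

98.6 dB

L = 10·log₁₀(I/I₀) = 10·log₁₀(7.2×10^-3/10⁻¹²) = 10·log₁₀(7.2×10^9).
L = 10·(0.8573 + 9) = 98.57 dB.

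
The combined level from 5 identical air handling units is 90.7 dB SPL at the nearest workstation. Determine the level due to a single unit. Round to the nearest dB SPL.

5 equal contributions raise the level by 10·log₁₀ 5 = 6.990 dB, so each unit alone gives 90.7 − 6.990.

84 dB SPL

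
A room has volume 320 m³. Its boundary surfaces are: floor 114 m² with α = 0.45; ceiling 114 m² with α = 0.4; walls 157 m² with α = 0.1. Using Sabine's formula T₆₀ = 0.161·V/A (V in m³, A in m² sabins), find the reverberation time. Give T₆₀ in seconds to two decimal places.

0.46 s

A = Σ Sᵢαᵢ = 114·0.45 + 114·0.4 + 157·0.1 = 112.60 m².
T₆₀ = 0.161·V/A = 0.161·320/112.60 = 0.458 s.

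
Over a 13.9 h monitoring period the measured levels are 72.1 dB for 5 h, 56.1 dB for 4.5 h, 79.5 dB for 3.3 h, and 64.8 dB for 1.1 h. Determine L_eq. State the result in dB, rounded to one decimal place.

74.4 dB

Weight each interval's intensity by its duration and average over T = 13.9 h:
Σ tᵢ·10^(Lᵢ/10) = 5·10^(72.1/10) + 4.5·10^(56.1/10) + 3.3·10^(79.5/10) + 1.1·10^(64.8/10) = 3.804e+08.
L_eq = 10·log₁₀(3.804e+08/13.9) = 74.37 dB.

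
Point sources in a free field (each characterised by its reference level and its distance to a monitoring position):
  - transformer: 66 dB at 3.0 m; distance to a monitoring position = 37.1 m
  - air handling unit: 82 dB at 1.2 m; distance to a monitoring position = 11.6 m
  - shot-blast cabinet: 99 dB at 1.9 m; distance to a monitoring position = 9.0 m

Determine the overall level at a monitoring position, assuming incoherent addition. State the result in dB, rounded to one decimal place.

85.5 dB

Apply inverse-square spreading to bring every level to the receiver, then sum 10^(L/10).
transformer: 66 − 20·log₁₀(37.1/3.0) = 66 − 21.85 = 44.15 dB.
air handling unit: 82 − 20·log₁₀(11.6/1.2) = 82 − 19.71 = 62.29 dB.
shot-blast cabinet: 99 − 20·log₁₀(9.0/1.9) = 99 − 13.51 = 85.49 dB.
Σ 10^(L/10) = 3.557e+08 → L_total = 10·log₁₀(3.557e+08) = 85.51 dB.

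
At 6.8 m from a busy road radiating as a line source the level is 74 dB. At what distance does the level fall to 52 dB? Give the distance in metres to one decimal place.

1077.7 m

The 22.0 dB drop corresponds to a distance ratio of 10^(22.0/10) for a line source.
r₂ = 6.8·10^((74−52)/10) = 6.8·10^(22.0/10) = 1077.73 m.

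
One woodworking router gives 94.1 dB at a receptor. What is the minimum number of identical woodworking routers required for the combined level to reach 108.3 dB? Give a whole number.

27

The shortfall is 108.3 − 94.1 = 14.2 dB, and N units add 10·log₁₀ N, so need 10·log₁₀ N ≥ 14.2.
N ≥ 10^(14.2/10) = 26.303, so N = 27.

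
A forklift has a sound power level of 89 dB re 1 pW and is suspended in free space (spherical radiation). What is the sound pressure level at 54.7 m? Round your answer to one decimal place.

43.2 dB

L_p = L_w − 10·log₁₀(4π·r²) with r = 54.7 m.
4π·r² = 3.76e+04 m², 10·log₁₀ of that is 45.752 dB.
L_p = 89 − 45.752 = 43.25 dB.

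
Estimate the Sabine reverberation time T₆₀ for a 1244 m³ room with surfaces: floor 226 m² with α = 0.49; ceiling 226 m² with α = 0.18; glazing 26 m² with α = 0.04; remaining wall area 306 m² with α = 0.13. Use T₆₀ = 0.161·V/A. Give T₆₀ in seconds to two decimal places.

Summing Sᵢαᵢ: 226·0.49 + 226·0.18 + 26·0.04 + 306·0.13 = 192.24 m².
T₆₀ = 0.161 × 1244 / 192.24 = 1.042 s.

1.04 s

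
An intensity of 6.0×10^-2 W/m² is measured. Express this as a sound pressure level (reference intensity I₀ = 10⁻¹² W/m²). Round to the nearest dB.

I/I₀ = 6.0×10^-2/10⁻¹² = 6.0×10^10, and L = 10·log₁₀(I/I₀).
L = 10·(0.7782 + 10) = 107.78 dB.

108 dB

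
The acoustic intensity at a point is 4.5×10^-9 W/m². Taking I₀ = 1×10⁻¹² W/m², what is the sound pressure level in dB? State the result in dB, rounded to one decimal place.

I/I₀ = 4.5×10^-9/10⁻¹² = 4.5×10^3, and L = 10·log₁₀(I/I₀).
L = 10·(0.6532 + 3) = 36.53 dB.

36.5 dB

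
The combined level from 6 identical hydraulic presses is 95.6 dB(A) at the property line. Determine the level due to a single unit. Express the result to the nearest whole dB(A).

Dividing the total intensity by 6 lowers the level by 10·log₁₀ 6 = 7.782 dB: L₁ = 95.6 − 7.782.

88 dB(A)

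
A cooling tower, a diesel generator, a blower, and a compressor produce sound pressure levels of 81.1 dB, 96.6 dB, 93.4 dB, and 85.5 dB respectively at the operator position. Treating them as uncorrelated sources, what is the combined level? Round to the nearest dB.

For uncorrelated sources the intensities add, so convert each level to linear form, sum, and take 10·log₁₀ of the total.
Σ 10^(L/10) = 10^(81.1/10) + 10^(96.6/10) + 10^(93.4/10) + 10^(85.5/10) = 7.242e+09.
L_total = 10·log₁₀(7.242e+09) = 98.60 dB.

99 dB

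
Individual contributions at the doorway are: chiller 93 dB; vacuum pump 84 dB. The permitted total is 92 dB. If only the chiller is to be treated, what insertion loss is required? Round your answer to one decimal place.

1.7 dB

Fixed contribution from the other source: Σ 10^(L/10) = 10^(84/10) = 2.512e+08 (84.00 dB).
To meet 92 dB overall, the treated chiller may contribute at most 10^(92/10) − 2.512e+08 = 1.334e+09, i.e. 91.25 dB.
So the chiller must be reduced from 93 to 91.25 dB: IL = 1.75 dB.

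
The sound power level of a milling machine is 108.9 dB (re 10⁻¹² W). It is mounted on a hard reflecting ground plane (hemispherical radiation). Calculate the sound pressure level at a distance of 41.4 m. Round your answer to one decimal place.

68.6 dB

The power spreads over a hemisphere of area 2π·r², so L_p = L_w − 10·log₁₀(2π·r²).
2π·r² = 1.077e+04 m², 10·log₁₀ of that is 40.322 dB.
L_p = 108.9 − 40.322 = 68.58 dB.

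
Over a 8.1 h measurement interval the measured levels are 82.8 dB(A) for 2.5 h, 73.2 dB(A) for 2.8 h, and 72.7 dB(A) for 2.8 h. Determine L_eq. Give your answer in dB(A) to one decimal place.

The energy average is taken in the linear domain: L_eq = 10·log₁₀[(Σ tᵢ·10^(Lᵢ/10))/T], T = 8.1 h.
Σ tᵢ·10^(Lᵢ/10) = 2.5·10^(82.8/10) + 2.8·10^(73.2/10) + 2.8·10^(72.7/10) = 5.870e+08.
L_eq = 10·log₁₀(5.870e+08/8.1) = 78.60 dB(A).

78.6 dB(A)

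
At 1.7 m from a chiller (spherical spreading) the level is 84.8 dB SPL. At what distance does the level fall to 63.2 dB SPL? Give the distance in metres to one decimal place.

20.4 m

Point-source spreading drops the level by 20·log₁₀(r₂/r₁); inverting, r₂/r₁ = 10^(ΔL/20).
r₂ = 1.7·10^((84.8−63.2)/20) = 1.7·10^(21.6/20) = 20.44 m.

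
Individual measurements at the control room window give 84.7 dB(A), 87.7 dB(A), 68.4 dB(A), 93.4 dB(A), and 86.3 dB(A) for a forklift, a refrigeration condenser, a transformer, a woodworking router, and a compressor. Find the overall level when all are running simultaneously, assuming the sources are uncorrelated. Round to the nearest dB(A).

95 dB(A)

For uncorrelated sources the intensities add, so convert each level to linear form, sum, and take 10·log₁₀ of the total.
Σ 10^(L/10) = 10^(84.7/10) + 10^(87.7/10) + 10^(68.4/10) + 10^(93.4/10) + 10^(86.3/10) = 3.505e+09.
L_total = 10·log₁₀(3.505e+09) = 95.45 dB(A).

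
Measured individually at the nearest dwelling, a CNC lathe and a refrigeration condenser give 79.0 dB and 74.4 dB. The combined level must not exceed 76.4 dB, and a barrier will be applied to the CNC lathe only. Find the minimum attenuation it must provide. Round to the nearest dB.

7 dB

The untreated sources together contribute 10^(74.4/10) = 2.754e+07, i.e. 74.40 dB.
The limit corresponds to 10^(76.4/10) = 4.365e+07; subtracting the fixed part leaves 1.611e+07 for the CNC lathe, i.e. 72.07 dB.
So the CNC lathe must be reduced from 79.0 to 72.07 dB: IL = 6.93 dB.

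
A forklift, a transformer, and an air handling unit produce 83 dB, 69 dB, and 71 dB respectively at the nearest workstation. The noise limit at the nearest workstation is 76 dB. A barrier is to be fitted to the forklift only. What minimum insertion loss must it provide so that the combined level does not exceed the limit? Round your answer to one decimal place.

The untreated sources together contribute 10^(69/10) + 10^(71/10) = 2.053e+07, i.e. 73.12 dB.
The limit corresponds to 10^(76/10) = 3.981e+07; subtracting the fixed part leaves 1.928e+07 for the forklift, i.e. 72.85 dB.
So the forklift must be reduced from 83 to 72.85 dB: IL = 10.15 dB.

10.1 dB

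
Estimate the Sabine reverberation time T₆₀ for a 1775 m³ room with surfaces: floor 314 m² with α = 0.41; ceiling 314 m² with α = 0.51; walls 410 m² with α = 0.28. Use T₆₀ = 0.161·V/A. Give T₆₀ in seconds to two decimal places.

Summing Sᵢαᵢ: 314·0.41 + 314·0.51 + 410·0.28 = 403.68 m².
T₆₀ = 0.161·V/A = 0.161·1775/403.68 = 0.708 s.

0.71 s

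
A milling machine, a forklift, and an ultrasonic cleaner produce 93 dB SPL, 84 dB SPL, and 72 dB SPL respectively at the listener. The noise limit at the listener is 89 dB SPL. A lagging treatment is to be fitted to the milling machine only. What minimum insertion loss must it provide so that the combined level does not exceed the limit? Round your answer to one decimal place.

The untreated sources together contribute 10^(84/10) + 10^(72/10) = 2.670e+08, i.e. 84.27 dB SPL.
To meet 89 dB SPL overall, the treated milling machine may contribute at most 10^(89/10) − 2.670e+08 = 5.273e+08, i.e. 87.22 dB SPL.
So the milling machine must be reduced from 93 to 87.22 dB SPL: IL = 5.78 dB.

5.8 dB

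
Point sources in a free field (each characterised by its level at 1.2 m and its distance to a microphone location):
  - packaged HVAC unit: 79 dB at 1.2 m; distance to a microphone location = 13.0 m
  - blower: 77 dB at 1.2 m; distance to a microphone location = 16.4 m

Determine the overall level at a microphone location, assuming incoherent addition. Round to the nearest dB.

60 dB

Apply inverse-square spreading to bring every level to the receiver, then sum 10^(L/10).
packaged HVAC unit: 79 − 20·log₁₀(13.0/1.2) = 79 − 20.70 = 58.30 dB.
blower: 77 − 20·log₁₀(16.4/1.2) = 77 − 22.71 = 54.29 dB.
Σ 10^(L/10) = 9.452e+05 → L_total = 10·log₁₀(9.452e+05) = 59.76 dB.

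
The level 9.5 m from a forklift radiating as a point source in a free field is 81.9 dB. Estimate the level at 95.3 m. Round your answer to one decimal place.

61.9 dB

Spherical spreading from a point source gives a 20·log₁₀(r₂/r₁) drop.
L₂ = 81.9 − 20·log₁₀(95.3/9.5) = 81.9 − 20.027 = 61.87 dB.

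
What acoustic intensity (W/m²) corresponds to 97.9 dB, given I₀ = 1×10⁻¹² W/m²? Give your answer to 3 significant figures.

0.00617 W/m²

L = 10·log₁₀(I/I₀) ⇒ I = I₀·10^(L/10) = 10⁻¹² × 10^9.79.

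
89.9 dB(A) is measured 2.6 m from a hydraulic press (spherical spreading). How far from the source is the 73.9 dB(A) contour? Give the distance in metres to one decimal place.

16.4 m

For a point source L₁ − L₂ = 20·log₁₀(r₂/r₁), so r₂ = r₁·10^((L₁−L₂)/20).
r₂ = 2.6·10^((89.9−73.9)/20) = 2.6·10^(16.0/20) = 16.40 m.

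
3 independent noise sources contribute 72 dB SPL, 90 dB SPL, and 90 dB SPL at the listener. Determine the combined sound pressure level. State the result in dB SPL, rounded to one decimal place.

93.0 dB SPL

For uncorrelated sources the intensities add, so convert each level to linear form, sum, and take 10·log₁₀ of the total.
Σ 10^(L/10) = 10^(72/10) + 10^(90/10) + 10^(90/10) = 2.016e+09.
L_total = 10·log₁₀(2.016e+09) = 93.04 dB SPL.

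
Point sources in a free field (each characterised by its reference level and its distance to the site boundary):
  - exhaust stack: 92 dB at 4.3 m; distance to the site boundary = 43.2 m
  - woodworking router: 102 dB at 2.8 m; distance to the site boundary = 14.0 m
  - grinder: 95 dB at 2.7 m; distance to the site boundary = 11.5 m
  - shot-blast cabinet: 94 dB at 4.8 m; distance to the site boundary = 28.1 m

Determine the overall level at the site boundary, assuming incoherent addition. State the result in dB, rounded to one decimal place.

89.5 dB

Propagate each source to the receiver with L = L_ref − 20·log₁₀(r/r_ref), then add intensities.
exhaust stack: 92 − 20·log₁₀(43.2/4.3) = 92 − 20.04 = 71.96 dB.
woodworking router: 102 − 20·log₁₀(14.0/2.8) = 102 − 13.98 = 88.02 dB.
grinder: 95 − 20·log₁₀(11.5/2.7) = 95 − 12.59 = 82.41 dB.
shot-blast cabinet: 94 − 20·log₁₀(28.1/4.8) = 94 − 15.35 = 78.65 dB.
Σ 10^(L/10) = 8.973e+08 → L_total = 10·log₁₀(8.973e+08) = 89.53 dB.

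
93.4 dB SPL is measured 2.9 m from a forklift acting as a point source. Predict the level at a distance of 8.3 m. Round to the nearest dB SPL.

84 dB SPL

Point-source attenuation: ΔL = 20·log₁₀(r₂/r₁) = 20·log₁₀(8.3/2.9) = 9.134 dB.
L₂ = 93.4 − 20·log₁₀(8.3/2.9) = 93.4 − 9.134 = 84.27 dB SPL.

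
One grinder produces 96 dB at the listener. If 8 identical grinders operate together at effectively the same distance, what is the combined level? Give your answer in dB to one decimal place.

105.0 dB

N identical incoherent sources raise the level by 10·log₁₀ N.
L_total = 96 + 10·log₁₀(8) = 96 + 9.031 = 105.03 dB.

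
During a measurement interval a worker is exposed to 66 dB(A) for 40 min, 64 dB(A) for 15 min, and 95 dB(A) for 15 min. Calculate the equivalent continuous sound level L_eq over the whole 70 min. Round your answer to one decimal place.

88.3 dB(A)

The energy average is taken in the linear domain: L_eq = 10·log₁₀[(Σ tᵢ·10^(Lᵢ/10))/T], T = 70 min.
Σ tᵢ·10^(Lᵢ/10) = 40·10^(66/10) + 15·10^(64/10) + 15·10^(95/10) = 4.763e+10.
L_eq = 10·log₁₀(4.763e+10/70) = 88.33 dB(A).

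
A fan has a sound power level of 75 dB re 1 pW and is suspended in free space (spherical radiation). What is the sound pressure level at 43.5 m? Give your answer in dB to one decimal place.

31.2 dB

L_p = L_w − 10·log₁₀(4π·r²) with r = 43.5 m.
4π·r² = 2.378e+04 m², 10·log₁₀ of that is 43.762 dB.
L_p = 75 − 43.762 = 31.24 dB.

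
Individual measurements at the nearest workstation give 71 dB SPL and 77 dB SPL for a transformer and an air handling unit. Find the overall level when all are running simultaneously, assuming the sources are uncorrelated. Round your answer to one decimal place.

For uncorrelated sources the intensities add, so convert each level to linear form, sum, and take 10·log₁₀ of the total.
Σ 10^(L/10) = 10^(71/10) + 10^(77/10) = 6.271e+07.
L_total = 10·log₁₀(6.271e+07) = 77.97 dB SPL.

78.0 dB SPL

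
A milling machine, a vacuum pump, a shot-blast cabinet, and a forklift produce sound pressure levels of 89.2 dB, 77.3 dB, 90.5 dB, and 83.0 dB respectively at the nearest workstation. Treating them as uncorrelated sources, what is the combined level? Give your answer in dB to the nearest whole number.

Incoherent sources combine by intensity addition: L_total = 10·log₁₀(Σ 10^(L_i/10)).
Σ 10^(L/10) = 10^(89.2/10) + 10^(77.3/10) + 10^(90.5/10) + 10^(83.0/10) = 2.207e+09.
L_total = 10·log₁₀(2.207e+09) = 93.44 dB.

93 dB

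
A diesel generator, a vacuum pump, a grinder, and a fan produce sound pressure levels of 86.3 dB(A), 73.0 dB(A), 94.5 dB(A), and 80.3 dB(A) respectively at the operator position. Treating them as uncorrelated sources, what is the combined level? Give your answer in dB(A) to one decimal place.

For uncorrelated sources the intensities add, so convert each level to linear form, sum, and take 10·log₁₀ of the total.
Σ 10^(L/10) = 10^(86.3/10) + 10^(73.0/10) + 10^(94.5/10) + 10^(80.3/10) = 3.372e+09.
L_total = 10·log₁₀(3.372e+09) = 95.28 dB(A).

95.3 dB(A)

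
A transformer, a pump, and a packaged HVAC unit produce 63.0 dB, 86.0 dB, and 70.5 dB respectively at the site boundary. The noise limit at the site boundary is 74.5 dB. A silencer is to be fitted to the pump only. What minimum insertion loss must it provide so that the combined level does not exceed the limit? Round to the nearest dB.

The untreated sources together contribute 10^(63.0/10) + 10^(70.5/10) = 1.322e+07, i.e. 71.21 dB.
The limit corresponds to 10^(74.5/10) = 2.818e+07; subtracting the fixed part leaves 1.497e+07 for the pump, i.e. 71.75 dB.
Required insertion loss = 86.0 − 71.75 = 14.25 dB.

14 dB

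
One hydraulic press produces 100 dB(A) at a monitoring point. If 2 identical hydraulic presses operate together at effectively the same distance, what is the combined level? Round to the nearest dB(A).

N identical incoherent sources raise the level by 10·log₁₀ N.
L_total = 100 + 10·log₁₀(2) = 100 + 3.010 = 103.01 dB(A).

103 dB(A)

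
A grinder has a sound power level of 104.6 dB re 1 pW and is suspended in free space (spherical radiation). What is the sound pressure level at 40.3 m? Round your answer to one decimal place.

61.5 dB

The power spreads over a sphere of area 4π·r², so L_p = L_w − 10·log₁₀(4π·r²).
4π·r² = 2.041e+04 m², 10·log₁₀ of that is 43.098 dB.
L_p = 104.6 − 43.098 = 61.50 dB.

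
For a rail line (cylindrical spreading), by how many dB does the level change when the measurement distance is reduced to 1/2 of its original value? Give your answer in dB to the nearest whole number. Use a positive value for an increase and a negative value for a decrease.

With cylindrical spreading the level changes by −10·log₁₀(r₂/r₁).
ΔL = −10·log₁₀(0.5) = +3.01 dB.

+3 dB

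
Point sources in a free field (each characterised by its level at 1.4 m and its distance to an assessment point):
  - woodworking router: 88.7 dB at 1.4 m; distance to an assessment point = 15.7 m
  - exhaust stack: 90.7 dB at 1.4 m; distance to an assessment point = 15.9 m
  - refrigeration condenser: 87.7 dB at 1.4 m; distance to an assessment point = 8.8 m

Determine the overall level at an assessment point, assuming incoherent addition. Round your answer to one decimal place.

Apply inverse-square spreading to bring every level to the receiver, then sum 10^(L/10).
woodworking router: 88.7 − 20·log₁₀(15.7/1.4) = 88.7 − 21.00 = 67.70 dB.
exhaust stack: 90.7 − 20·log₁₀(15.9/1.4) = 90.7 − 21.11 = 69.59 dB.
refrigeration condenser: 87.7 − 20·log₁₀(8.8/1.4) = 87.7 − 15.97 = 71.73 dB.
Σ 10^(L/10) = 2.991e+07 → L_total = 10·log₁₀(2.991e+07) = 74.76 dB.

74.8 dB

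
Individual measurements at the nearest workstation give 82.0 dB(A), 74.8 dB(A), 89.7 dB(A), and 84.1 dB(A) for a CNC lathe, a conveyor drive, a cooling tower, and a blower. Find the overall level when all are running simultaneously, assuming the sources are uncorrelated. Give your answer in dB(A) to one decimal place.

91.4 dB(A)

Incoherent sources combine by intensity addition: L_total = 10·log₁₀(Σ 10^(L_i/10)).
Σ 10^(L/10) = 10^(82.0/10) + 10^(74.8/10) + 10^(89.7/10) + 10^(84.1/10) = 1.379e+09.
L_total = 10·log₁₀(1.379e+09) = 91.40 dB(A).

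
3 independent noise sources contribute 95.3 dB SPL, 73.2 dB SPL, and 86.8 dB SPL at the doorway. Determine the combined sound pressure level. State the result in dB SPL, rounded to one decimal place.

For uncorrelated sources the intensities add, so convert each level to linear form, sum, and take 10·log₁₀ of the total.
Σ 10^(L/10) = 10^(95.3/10) + 10^(73.2/10) + 10^(86.8/10) = 3.888e+09.
L_total = 10·log₁₀(3.888e+09) = 95.90 dB SPL.

95.9 dB SPL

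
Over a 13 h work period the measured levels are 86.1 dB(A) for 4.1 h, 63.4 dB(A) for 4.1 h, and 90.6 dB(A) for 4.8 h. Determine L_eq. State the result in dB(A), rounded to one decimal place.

87.4 dB(A)

Weight each interval's intensity by its duration and average over T = 13 h:
Σ tᵢ·10^(Lᵢ/10) = 4.1·10^(86.1/10) + 4.1·10^(63.4/10) + 4.8·10^(90.6/10) = 7.190e+09.
L_eq = 10·log₁₀(7.190e+09/13) = 87.43 dB(A).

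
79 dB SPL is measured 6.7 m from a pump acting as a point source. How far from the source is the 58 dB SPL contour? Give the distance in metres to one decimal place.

75.2 m

The 21.0 dB drop corresponds to a distance ratio of 10^(21.0/20) for a point source.
r₂ = 6.7·10^((79−58)/20) = 6.7·10^(21.0/20) = 75.18 m.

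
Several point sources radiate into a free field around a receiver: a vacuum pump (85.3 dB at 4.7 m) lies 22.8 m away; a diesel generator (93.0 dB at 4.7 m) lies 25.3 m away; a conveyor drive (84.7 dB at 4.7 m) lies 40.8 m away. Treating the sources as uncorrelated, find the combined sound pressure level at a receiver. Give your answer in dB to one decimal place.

79.4 dB

First find each source's level at the receiver (point-source: −20·log₁₀(r/r_ref)), then combine on an intensity basis.
vacuum pump: 85.3 − 20·log₁₀(22.8/4.7) = 85.3 − 13.72 = 71.58 dB.
diesel generator: 93.0 − 20·log₁₀(25.3/4.7) = 93.0 − 14.62 = 78.38 dB.
conveyor drive: 84.7 − 20·log₁₀(40.8/4.7) = 84.7 − 18.77 = 65.93 dB.
Σ 10^(L/10) = 8.717e+07 → L_total = 10·log₁₀(8.717e+07) = 79.40 dB.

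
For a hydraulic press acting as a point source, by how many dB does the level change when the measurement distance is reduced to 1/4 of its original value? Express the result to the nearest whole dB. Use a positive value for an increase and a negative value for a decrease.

+12 dB

With spherical spreading the level changes by −20·log₁₀(r₂/r₁).
ΔL = −20·log₁₀(0.25) = +12.04 dB.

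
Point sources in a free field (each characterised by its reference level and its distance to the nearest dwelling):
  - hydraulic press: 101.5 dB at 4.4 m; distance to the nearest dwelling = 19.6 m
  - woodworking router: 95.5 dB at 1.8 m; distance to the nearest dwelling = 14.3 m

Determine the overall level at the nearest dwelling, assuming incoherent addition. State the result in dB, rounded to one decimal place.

Propagate each source to the receiver with L = L_ref − 20·log₁₀(r/r_ref), then add intensities.
hydraulic press: 101.5 − 20·log₁₀(19.6/4.4) = 101.5 − 12.98 = 88.52 dB.
woodworking router: 95.5 − 20·log₁₀(14.3/1.8) = 95.5 − 18.00 = 77.50 dB.
Σ 10^(L/10) = 7.681e+08 → L_total = 10·log₁₀(7.681e+08) = 88.85 dB.

88.9 dB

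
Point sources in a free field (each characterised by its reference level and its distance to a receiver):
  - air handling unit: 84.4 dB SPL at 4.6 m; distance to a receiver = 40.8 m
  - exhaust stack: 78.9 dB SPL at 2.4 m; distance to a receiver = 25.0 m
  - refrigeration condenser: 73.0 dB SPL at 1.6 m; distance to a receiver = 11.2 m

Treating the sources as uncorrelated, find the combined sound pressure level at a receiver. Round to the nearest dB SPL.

Propagate each source to the receiver with L = L_ref − 20·log₁₀(r/r_ref), then add intensities.
air handling unit: 84.4 − 20·log₁₀(40.8/4.6) = 84.4 − 18.96 = 65.44 dB SPL.
exhaust stack: 78.9 − 20·log₁₀(25.0/2.4) = 78.9 − 20.35 = 58.55 dB SPL.
refrigeration condenser: 73.0 − 20·log₁₀(11.2/1.6) = 73.0 − 16.90 = 56.10 dB SPL.
Σ 10^(L/10) = 4.624e+06 → L_total = 10·log₁₀(4.624e+06) = 66.65 dB SPL.

67 dB SPL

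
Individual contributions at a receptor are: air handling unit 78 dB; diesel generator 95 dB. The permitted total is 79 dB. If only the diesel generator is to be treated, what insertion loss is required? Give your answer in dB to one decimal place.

The untreated sources together contribute 10^(78/10) = 6.310e+07, i.e. 78.00 dB.
To meet 79 dB overall, the treated diesel generator may contribute at most 10^(79/10) − 6.310e+07 = 1.634e+07, i.e. 72.13 dB.
Required insertion loss = 95 − 72.13 = 22.87 dB.

22.9 dB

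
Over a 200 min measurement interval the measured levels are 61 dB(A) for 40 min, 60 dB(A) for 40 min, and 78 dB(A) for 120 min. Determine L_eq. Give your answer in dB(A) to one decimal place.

L_eq = 10·log₁₀[(1/T)·Σ tᵢ·10^(Lᵢ/10)] with T = 200 min.
Σ tᵢ·10^(Lᵢ/10) = 40·10^(61/10) + 40·10^(60/10) + 120·10^(78/10) = 7.662e+09.
L_eq = 10·log₁₀(7.662e+09/200) = 75.83 dB(A).

75.8 dB(A)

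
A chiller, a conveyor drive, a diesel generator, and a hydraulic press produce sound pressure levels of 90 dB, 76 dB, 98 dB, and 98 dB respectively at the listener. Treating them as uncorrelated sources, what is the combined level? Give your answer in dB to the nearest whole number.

101 dB

For uncorrelated sources the intensities add, so convert each level to linear form, sum, and take 10·log₁₀ of the total.
Σ 10^(L/10) = 10^(90/10) + 10^(76/10) + 10^(98/10) + 10^(98/10) = 1.366e+10.
L_total = 10·log₁₀(1.366e+10) = 101.35 dB.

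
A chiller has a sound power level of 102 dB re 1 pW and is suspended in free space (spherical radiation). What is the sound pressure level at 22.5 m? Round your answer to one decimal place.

L_p = L_w − 10·log₁₀(4π·r²) with r = 22.5 m.
4π·r² = 6362 m², 10·log₁₀ of that is 38.036 dB.
L_p = 102 − 38.036 = 63.96 dB.

64.0 dB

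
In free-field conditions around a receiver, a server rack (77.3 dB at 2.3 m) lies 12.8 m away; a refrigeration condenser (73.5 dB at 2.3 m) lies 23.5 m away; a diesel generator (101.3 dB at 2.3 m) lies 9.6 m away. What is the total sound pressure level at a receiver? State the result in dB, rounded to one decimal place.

88.9 dB

Apply inverse-square spreading to bring every level to the receiver, then sum 10^(L/10).
server rack: 77.3 − 20·log₁₀(12.8/2.3) = 77.3 − 14.91 = 62.39 dB.
refrigeration condenser: 73.5 − 20·log₁₀(23.5/2.3) = 73.5 − 20.19 = 53.31 dB.
diesel generator: 101.3 − 20·log₁₀(9.6/2.3) = 101.3 − 12.41 = 88.89 dB.
Σ 10^(L/10) = 7.763e+08 → L_total = 10·log₁₀(7.763e+08) = 88.90 dB.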